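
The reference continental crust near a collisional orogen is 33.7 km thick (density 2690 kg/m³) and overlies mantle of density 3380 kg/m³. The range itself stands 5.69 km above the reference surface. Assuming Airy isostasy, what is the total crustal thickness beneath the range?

61.6 km

Root depth r = h ρ_c / (ρ_m − ρ_c) = 5.69 km × 2690 / 690 = 22.18 km.
Total thickness = T + h + r = 33.7 km + 5.69 km + 22.18 km = 61.6 km.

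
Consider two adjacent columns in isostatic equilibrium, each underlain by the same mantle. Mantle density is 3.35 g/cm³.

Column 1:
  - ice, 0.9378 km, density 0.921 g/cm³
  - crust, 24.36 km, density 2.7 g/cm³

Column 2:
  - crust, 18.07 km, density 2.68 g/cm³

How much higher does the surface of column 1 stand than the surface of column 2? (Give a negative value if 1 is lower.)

For any compensation level in the mantle, the mantle terms cancel and isostasy reduces to e = (Σt_1 − Σt_2) − (Σ(ρt)_1 − Σ(ρt)_2) / ρ_m.
Σt_1 = 25.2978 km; Σt_2 = 18.07 km; Σ(ρt)_1 = 66.6357138; Σ(ρt)_2 = 48.4276 (in km·g/cm³).
e = (25.2978 − 18.07) − (66.6357138 − 48.4276) / 3.35 = 1.79 km.

1.79 km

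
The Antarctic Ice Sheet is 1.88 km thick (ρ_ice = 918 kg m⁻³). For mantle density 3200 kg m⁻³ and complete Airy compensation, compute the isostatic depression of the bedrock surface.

For local isostatic compensation: the ice load ρ_ice t is balanced by mantle displaced below, ρ_m s.
s = t ρ_ice / ρ_m = 1.88 km × 918/3200 = 0.539 km.

0.539 km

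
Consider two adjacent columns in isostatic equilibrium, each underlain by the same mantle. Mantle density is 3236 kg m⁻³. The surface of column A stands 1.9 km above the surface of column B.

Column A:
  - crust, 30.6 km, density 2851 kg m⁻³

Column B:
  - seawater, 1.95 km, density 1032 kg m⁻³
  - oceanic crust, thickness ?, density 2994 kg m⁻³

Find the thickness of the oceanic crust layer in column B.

5.52 km

Take the compensation level at the base of the deeper column (depth z_c below the surface of column A) and equate Σ ρ_i t_i down to z_c; mantle fills any gap and the z_c terms cancel.
Column A: 30.6×2851 + (z_c − 30.6)×3236
Column B: 1.9×0 + 1.95×1032 + x×2994 + (z_c − 1.9 − 1.95 − x)×3236
The z_c×3236 term appears on both sides and cancels. Collect the known terms of each column as K = Σ(ρt)_known − 3236 × (depth of known layers): K_A = 87240.6 − 3236×30.6 = −11781; K_B = 2012.4 − 3236×(1.9 + 1.95) = −10446.2.
Balance: K_A = K_B − x×(3236 − 2994), so x = (K_B − K_A)/(3236 − 2994) = 1334.8/242 = 5.52 km.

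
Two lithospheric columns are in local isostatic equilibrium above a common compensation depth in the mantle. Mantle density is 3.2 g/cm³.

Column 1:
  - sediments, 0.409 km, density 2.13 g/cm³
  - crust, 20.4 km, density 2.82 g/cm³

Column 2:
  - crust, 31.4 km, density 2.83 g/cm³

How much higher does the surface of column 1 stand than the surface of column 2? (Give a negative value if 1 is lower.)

−1.07 km

For any compensation level in the mantle, the mantle terms cancel and isostasy reduces to e = (Σt_1 − Σt_2) − (Σ(ρt)_1 − Σ(ρt)_2) / ρ_m.
Σt_1 = 20.809 km; Σt_2 = 31.4 km; Σ(ρt)_1 = 58.39917; Σ(ρt)_2 = 88.862 (in km·g/cm³).
e = (20.809 − 31.4) − (58.39917 − 88.862) / 3.2 = −1.07 km.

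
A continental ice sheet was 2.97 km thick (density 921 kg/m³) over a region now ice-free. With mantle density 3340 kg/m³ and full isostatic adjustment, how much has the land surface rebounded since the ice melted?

0.819 km

Removing the load lets mantle flow back in; uplift u satisfies ρ_ice t = ρ_m u.
u = t ρ_ice/ρ_m = 2.97 km × 921/3340 = 0.819 km.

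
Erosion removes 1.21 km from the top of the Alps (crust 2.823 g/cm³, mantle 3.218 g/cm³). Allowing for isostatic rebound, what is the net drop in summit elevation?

0.149 km

Rebound u = e ρ_c/ρ_m = 1.21 km × 2.823/3.218 = 1.061 km.
Net surface drop = e − u = 1.21 km − 1.061 km = e (ρ_m − ρ_c)/ρ_m = 0.149 km.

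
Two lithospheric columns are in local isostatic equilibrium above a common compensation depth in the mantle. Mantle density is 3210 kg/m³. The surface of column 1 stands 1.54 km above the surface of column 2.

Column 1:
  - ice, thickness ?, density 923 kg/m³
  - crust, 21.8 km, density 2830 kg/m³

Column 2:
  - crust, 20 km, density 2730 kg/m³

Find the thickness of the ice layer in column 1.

2.74 km

Take the compensation level at the base of the deeper column (depth z_c below the surface of column 1) and equate Σ ρ_i t_i down to z_c; mantle fills any gap and the z_c terms cancel.
Column 1: x×923 + 21.8×2830 + (z_c − 21.8 − x)×3210
Column 2: 1.54×0 + 20×2730 + (z_c − 1.54 − 20)×3210
The z_c×3210 term appears on both sides and cancels. Collect the known terms of each column as K = Σ(ρt)_known − 3210 × (depth of known layers): K_1 = 61694 − 3210×21.8 = −8284; K_2 = 54600 − 3210×(1.54 + 20) = −14543.4.
Balance: K_1 − x×(3210 − 923) = K_2, so x = (K_1 − K_2)/(3210 − 923) = 6259.4/2287 = 2.74 km.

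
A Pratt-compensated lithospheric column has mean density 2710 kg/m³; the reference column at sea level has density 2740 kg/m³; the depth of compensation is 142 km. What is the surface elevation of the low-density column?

ρ_ref D = ρ (D + h) → h = D (ρ_ref − ρ)/ρ.
h = 142 km × (2740 − 2710)/2710 = 1.57 km.

1.57 km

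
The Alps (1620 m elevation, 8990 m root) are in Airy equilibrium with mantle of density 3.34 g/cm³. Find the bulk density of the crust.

2.83 g/cm³

ρ_c h = (ρ_m − ρ_c) r → ρ_c (h + r) = ρ_m r → ρ_c = ρ_m r / (h + r).
ρ_c = 3.34 × 8990 m / (1620 m + 8990 m) = 2.83 g/cm³.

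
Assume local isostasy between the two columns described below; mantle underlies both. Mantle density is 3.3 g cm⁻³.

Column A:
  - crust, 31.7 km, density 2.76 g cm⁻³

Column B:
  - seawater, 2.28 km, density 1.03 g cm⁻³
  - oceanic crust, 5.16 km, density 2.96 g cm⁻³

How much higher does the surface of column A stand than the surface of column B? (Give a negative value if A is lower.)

3.09 km

For any compensation level in the mantle, the mantle terms cancel and isostasy reduces to e = (Σt_A − Σt_B) − (Σ(ρt)_A − Σ(ρt)_B) / ρ_m.
Σt_A = 31.7 km; Σt_B = 7.44 km; Σ(ρt)_A = 87.492; Σ(ρt)_B = 17.622 (in km·g cm⁻³).
e = (31.7 − 7.44) − (87.492 − 17.622) / 3.3 = 3.09 km.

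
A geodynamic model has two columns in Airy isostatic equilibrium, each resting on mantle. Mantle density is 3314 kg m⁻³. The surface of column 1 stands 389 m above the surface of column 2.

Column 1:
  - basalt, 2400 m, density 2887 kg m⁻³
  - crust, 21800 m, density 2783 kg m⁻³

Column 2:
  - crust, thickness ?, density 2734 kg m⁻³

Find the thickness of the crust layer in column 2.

19500 m

Take the compensation level at the base of the deeper column (depth z_c below the surface of column 1) and equate Σ ρ_i t_i down to z_c; mantle fills any gap and the z_c terms cancel.
Column 1: 2400×2887 + 21800×2783 + (z_c − 24200)×3314
Column 2: 389×0 + x×2734 + (z_c − 389 − 0 − x)×3314
The z_c×3314 term appears on both sides and cancels. Collect the known terms of each column as K = Σ(ρt)_known − 3314 × (depth of known layers): K_1 = 67598200 − 3314×24200 = −12600600; K_2 = 0 − 3314×(389 + 0) = −1289146.
Balance: K_1 = K_2 − x×(3314 − 2734), so x = (K_2 − K_1)/(3314 − 2734) = 11311500/580 = 19500 m.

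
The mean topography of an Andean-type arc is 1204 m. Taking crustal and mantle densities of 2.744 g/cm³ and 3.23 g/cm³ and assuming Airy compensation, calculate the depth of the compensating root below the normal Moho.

In Airy isostatic equilibrium: the weight of the topography is balanced by the buoyancy of the root, ρ_c h = (ρ_m − ρ_c) r.
r = h · ρ_c / (ρ_m − ρ_c) = 1204 m × 2.744 / (3.23 − 2.744) = 6800 m.

6800 m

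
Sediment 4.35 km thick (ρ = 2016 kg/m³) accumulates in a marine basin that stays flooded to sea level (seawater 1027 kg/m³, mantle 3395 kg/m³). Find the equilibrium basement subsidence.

1.82 km

Submarine loading: the sediment displaces seawater, and the subsidence is in turn flooded, so s (ρ_m − ρ_w) = t (ρ_sed − ρ_w).
s = 4.35 km × (2016 − 1027) / (3395 − 1027) = 1.82 km.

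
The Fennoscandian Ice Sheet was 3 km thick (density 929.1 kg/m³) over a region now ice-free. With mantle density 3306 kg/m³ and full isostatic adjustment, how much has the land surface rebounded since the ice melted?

0.843 km

Removing the load lets mantle flow back in; uplift u satisfies ρ_ice t = ρ_m u.
u = t ρ_ice/ρ_m = 3 km × 929.1/3306 = 0.843 km.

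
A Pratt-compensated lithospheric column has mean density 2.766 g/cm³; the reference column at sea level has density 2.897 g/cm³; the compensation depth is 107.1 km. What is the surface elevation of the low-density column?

5.07 km

ρ_ref D = ρ (D + h) → h = D (ρ_ref − ρ)/ρ.
h = 107.1 km × (2.897 − 2.766)/2.766 = 5.07 km.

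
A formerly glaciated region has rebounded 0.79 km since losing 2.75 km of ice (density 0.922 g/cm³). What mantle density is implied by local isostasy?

ρ_m = ρ_ice t / u = 0.922 × 2.75 km/0.79 km = 3.21 g/cm³.

3.21 g/cm³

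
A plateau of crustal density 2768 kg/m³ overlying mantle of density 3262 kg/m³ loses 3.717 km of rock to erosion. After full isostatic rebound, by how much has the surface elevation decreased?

0.563 km

Rebound u = e ρ_c/ρ_m = 3.717 km × 2768/3262 = 3.154 km.
Net surface drop = e − u = 3.717 km − 3.154 km = e (ρ_m − ρ_c)/ρ_m = 0.563 km.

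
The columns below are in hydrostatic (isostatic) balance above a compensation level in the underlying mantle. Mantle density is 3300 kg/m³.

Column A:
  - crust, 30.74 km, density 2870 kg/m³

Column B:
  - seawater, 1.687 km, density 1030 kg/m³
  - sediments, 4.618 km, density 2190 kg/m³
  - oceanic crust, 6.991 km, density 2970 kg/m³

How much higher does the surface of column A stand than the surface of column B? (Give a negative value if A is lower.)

0.593 km

For any compensation level in the mantle, the mantle terms cancel and isostasy reduces to e = (Σt_A − Σt_B) − (Σ(ρt)_A − Σ(ρt)_B) / ρ_m.
Σt_A = 30.74 km; Σt_B = 13.296 km; Σ(ρt)_A = 88223.8; Σ(ρt)_B = 32614.3 (in km·kg/m³).
e = (30.74 − 13.296) − (88223.8 − 32614.3) / 3300 = 0.593 km.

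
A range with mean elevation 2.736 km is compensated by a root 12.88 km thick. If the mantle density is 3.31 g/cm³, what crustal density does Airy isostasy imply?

2.73 g/cm³

ρ_c h = (ρ_m − ρ_c) r → ρ_c (h + r) = ρ_m r → ρ_c = ρ_m r / (h + r).
ρ_c = 3.31 × 12.88 km / (2.736 km + 12.88 km) = 2.73 g/cm³.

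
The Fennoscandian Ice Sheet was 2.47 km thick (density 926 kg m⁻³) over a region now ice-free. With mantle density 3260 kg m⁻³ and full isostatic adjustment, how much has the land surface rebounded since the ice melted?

0.702 km

Removing the load lets mantle flow back in; uplift u satisfies ρ_ice t = ρ_m u.
u = t ρ_ice/ρ_m = 2.47 km × 926/3260 = 0.702 km.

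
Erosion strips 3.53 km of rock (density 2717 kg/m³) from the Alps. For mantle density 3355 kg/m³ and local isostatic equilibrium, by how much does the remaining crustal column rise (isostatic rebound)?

Unloading: uplift u = e ρ_c/ρ_m = 3.53 km × 2717/3355 = 2.86 km.

2.86 km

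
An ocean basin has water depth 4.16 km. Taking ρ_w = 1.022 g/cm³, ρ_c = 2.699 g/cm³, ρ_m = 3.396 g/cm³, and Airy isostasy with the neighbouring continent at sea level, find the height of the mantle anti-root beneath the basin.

10 km

For local isostatic compensation: replacing crust with seawater at the top is compensated by replacing crust with mantle at the base: d (ρ_c − ρ_w) = a (ρ_m − ρ_c).
a = d (ρ_c − ρ_w)/(ρ_m − ρ_c) = 4.16 km × 1.677/0.697 = 10 km.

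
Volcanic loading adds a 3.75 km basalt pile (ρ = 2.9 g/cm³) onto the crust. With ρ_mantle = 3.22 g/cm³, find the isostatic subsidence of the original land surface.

Subaerial loading: s = t ρ_load / ρ_m.
s = 3.75 km × 2.9/3.22 = 3.38 km.

3.38 km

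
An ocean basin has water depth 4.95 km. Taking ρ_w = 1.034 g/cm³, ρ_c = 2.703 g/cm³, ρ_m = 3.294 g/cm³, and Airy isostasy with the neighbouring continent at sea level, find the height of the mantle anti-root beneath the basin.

14 km

Equating mass per unit area of the two columns: replacing crust with seawater at the top is compensated by replacing crust with mantle at the base: d (ρ_c − ρ_w) = a (ρ_m − ρ_c).
a = d (ρ_c − ρ_w)/(ρ_m − ρ_c) = 4.95 km × 1.669/0.591 = 14 km.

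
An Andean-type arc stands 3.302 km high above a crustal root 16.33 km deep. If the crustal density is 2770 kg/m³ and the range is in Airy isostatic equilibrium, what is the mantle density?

Airy balance: ρ_c h = (ρ_m − ρ_c) r → ρ_m = ρ_c (1 + h/r).
ρ_m = 2770 × (1 + 3.302 km/16.33 km) = 3330 kg/m³.

3330 kg/m³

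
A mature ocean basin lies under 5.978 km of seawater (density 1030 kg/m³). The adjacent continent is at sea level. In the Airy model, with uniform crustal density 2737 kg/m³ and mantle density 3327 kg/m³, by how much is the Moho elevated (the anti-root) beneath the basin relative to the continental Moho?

17.3 km

In Airy isostatic equilibrium: replacing crust with seawater at the top is compensated by replacing crust with mantle at the base: d (ρ_c − ρ_w) = a (ρ_m − ρ_c).
a = d (ρ_c − ρ_w)/(ρ_m − ρ_c) = 5.978 km × 1707/590 = 17.3 km.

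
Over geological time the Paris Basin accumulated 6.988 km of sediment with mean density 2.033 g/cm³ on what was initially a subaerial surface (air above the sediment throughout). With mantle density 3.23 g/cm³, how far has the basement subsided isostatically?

Subaerial load: s = t ρ_sed / ρ_m = 6.988 km × 2.033/3.23 = 4.4 km.

4.4 km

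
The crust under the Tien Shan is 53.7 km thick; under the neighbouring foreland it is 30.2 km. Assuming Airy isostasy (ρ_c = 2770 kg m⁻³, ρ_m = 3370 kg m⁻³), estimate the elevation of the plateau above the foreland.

Excess crust Δ = 53.7 km − 30.2 km = 23.5 km, split between elevation h and root r with h + r = Δ.
Airy balance ρ_c h = (ρ_m − ρ_c) r gives r = h ρ_c/(ρ_m − ρ_c), so h (1 + ρ_c/(ρ_m − ρ_c)) = Δ, i.e. h = Δ (ρ_m − ρ_c)/ρ_m.
h = 23.5 km × 600/3370 = 4.18 km.

4.18 km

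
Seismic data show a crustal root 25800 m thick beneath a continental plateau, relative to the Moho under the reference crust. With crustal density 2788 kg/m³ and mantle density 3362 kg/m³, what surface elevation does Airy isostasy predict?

In Airy isostatic equilibrium: ρ_c h = (ρ_m − ρ_c) r.
h = r (ρ_m − ρ_c) / ρ_c = 25800 m × (3362 − 2788) / 2788 = 5310 m.

5310 m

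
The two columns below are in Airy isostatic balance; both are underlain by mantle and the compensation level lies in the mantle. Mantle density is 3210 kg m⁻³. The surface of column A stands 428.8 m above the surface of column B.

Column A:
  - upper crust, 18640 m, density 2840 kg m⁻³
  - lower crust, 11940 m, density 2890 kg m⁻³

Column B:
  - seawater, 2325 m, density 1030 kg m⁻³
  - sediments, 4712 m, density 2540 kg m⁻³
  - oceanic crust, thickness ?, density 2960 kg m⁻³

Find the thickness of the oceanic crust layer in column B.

4460 m

Take the compensation level at the base of the deeper column (depth z_c below the surface of column A) and equate Σ ρ_i t_i down to z_c; mantle fills any gap and the z_c terms cancel.
Column A: 18640×2840 + 11940×2890 + (z_c − 30580)×3210
Column B: 428.8×0 + 2325×1030 + 4712×2540 + x×2960 + (z_c − 428.8 − 7037 − x)×3210
The z_c×3210 term appears on both sides and cancels. Collect the known terms of each column as K = Σ(ρt)_known − 3210 × (depth of known layers): K_A = 87444200 − 3210×30580 = −10717600; K_B = 14363230 − 3210×(428.8 + 7037) = −9601988.
Balance: K_A = K_B − x×(3210 − 2960), so x = (K_B − K_A)/(3210 − 2960) = 1115610/250 = 4460 m.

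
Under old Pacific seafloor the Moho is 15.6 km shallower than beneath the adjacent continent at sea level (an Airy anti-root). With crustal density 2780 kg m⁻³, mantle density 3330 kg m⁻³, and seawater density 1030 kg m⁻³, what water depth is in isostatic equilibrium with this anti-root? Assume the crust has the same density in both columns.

4.9 km

Replacing a thickness d of crust by seawater at the top must be balanced by replacing crust with mantle at the base: d (ρ_c − ρ_w) = a (ρ_m − ρ_c).
d = a (ρ_m − ρ_c)/(ρ_c − ρ_w) = 15.6 km × 550/1750 = 4.9 km.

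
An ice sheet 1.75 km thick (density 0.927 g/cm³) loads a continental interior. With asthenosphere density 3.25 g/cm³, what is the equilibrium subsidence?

0.499 km

Equating mass per unit area of the two columns: the ice load ρ_ice t is balanced by mantle displaced below, ρ_m s.
s = t ρ_ice / ρ_m = 1.75 km × 0.927/3.25 = 0.499 km.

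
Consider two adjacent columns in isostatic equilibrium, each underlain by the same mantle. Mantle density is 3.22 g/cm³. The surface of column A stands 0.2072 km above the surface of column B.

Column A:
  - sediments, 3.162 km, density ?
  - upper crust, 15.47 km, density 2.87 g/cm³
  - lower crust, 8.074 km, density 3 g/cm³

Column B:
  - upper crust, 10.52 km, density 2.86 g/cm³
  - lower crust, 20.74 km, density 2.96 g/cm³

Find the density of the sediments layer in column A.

Take the compensation level at the base of the deeper column (depth z_c below the surface of column A) and equate Σ ρ_i t_i down to z_c; mantle fills any gap and the z_c terms cancel.
Column A: 3.162×ρ + 15.47×2.87 + 8.074×3 + (z_c − 26.706)×3.22
Column B: 0.2072×0 + 10.52×2.86 + 20.74×2.96 + (z_c − 0.2072 − 31.26)×3.22
The z_c×3.22 term appears on both sides and cancels. Collect the known terms of each column as K = Σ(ρt)_known − 3.22 × (depth of known layers): K_A = 68.6209 − 3.22×26.706 = −17.37242; K_B = 91.4776 − 3.22×(0.2072 + 31.26) = −9.846784.
Balance: K_A + 3.162×ρ = K_B, so ρ = (K_B − K_A)/3.162 = 7.52564/3.162 = 2.38 g/cm³.

2.38 g/cm³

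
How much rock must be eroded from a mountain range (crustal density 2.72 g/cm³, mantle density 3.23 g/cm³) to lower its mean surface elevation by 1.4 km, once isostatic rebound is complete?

8.87 km

Net drop Δ = e − u = e − e ρ_c/ρ_m = e (ρ_m − ρ_c)/ρ_m.
e = Δ ρ_m/(ρ_m − ρ_c) = 1.4 km × 3.23/0.51 = 8.87 km.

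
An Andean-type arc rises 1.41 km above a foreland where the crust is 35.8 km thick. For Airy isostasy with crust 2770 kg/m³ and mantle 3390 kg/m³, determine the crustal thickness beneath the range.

Root depth r = h ρ_c / (ρ_m − ρ_c) = 1.41 km × 2770 / 620 = 6.3 km.
Total thickness = T + h + r = 35.8 km + 1.41 km + 6.3 km = 43.5 km.

43.5 km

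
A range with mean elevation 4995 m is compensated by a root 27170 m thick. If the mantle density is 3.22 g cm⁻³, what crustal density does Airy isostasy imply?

2.72 g cm⁻³

ρ_c h = (ρ_m − ρ_c) r → ρ_c (h + r) = ρ_m r → ρ_c = ρ_m r / (h + r).
ρ_c = 3.22 × 27170 m / (4995 m + 27170 m) = 2.72 g cm⁻³.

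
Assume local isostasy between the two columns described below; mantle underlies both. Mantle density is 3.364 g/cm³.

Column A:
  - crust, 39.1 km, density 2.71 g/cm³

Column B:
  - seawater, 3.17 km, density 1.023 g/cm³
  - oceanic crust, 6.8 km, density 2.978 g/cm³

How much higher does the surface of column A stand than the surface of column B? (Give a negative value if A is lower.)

For any compensation level in the mantle, the mantle terms cancel and isostasy reduces to e = (Σt_A − Σt_B) − (Σ(ρt)_A − Σ(ρt)_B) / ρ_m.
Σt_A = 39.1 km; Σt_B = 9.97 km; Σ(ρt)_A = 105.961; Σ(ρt)_B = 23.49331 (in km·g/cm³).
e = (39.1 − 9.97) − (105.961 − 23.49331) / 3.364 = 4.62 km.

4.62 km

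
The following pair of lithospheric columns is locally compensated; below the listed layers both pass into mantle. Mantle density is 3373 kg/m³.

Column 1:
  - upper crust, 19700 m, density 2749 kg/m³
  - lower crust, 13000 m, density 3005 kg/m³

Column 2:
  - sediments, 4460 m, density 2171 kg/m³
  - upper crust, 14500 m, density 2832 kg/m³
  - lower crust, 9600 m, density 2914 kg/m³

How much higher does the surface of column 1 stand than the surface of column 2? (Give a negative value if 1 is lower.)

−159 m

For any compensation level in the mantle, the mantle terms cancel and isostasy reduces to e = (Σt_1 − Σt_2) − (Σ(ρt)_1 − Σ(ρt)_2) / ρ_m.
Σt_1 = 32700 m; Σt_2 = 28560 m; Σ(ρt)_1 = 93220300; Σ(ρt)_2 = 78721060 (in m·kg/m³).
e = (32700 − 28560) − (93220300 − 78721060) / 3373 = −159 m.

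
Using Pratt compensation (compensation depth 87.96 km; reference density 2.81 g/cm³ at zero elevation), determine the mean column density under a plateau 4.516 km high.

2.67 g/cm³

Pratt balance: ρ_ref D = ρ (D + h).
ρ = ρ_ref D/(D + h) = 2.81 × 87.96 km/(87.96 km + 4.516 km) = 2.67 g/cm³.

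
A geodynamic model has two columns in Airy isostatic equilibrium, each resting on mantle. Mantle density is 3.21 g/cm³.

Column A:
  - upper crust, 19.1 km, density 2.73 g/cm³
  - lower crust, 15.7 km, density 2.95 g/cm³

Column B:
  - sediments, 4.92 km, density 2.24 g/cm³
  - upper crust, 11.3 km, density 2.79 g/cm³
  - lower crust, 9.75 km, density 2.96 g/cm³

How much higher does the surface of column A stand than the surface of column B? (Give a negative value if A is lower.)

For any compensation level in the mantle, the mantle terms cancel and isostasy reduces to e = (Σt_A − Σt_B) − (Σ(ρt)_A − Σ(ρt)_B) / ρ_m.
Σt_A = 34.8 km; Σt_B = 25.97 km; Σ(ρt)_A = 98.458; Σ(ρt)_B = 71.4078 (in km·g/cm³).
e = (34.8 − 25.97) − (98.458 − 71.4078) / 3.21 = 0.403 km.

0.403 km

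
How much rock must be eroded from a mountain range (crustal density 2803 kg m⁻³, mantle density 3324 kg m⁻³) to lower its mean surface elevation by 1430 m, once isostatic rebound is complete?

Net drop Δ = e − u = e − e ρ_c/ρ_m = e (ρ_m − ρ_c)/ρ_m.
e = Δ ρ_m/(ρ_m − ρ_c) = 1430 m × 3324/521 = 9120 m.

9120 m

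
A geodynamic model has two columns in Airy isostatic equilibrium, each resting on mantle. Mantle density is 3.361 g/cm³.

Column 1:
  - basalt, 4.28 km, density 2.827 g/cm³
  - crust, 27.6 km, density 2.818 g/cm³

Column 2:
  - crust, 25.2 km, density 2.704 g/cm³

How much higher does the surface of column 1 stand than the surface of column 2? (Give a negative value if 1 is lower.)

0.213 km

For any compensation level in the mantle, the mantle terms cancel and isostasy reduces to e = (Σt_1 − Σt_2) − (Σ(ρt)_1 − Σ(ρt)_2) / ρ_m.
Σt_1 = 31.88 km; Σt_2 = 25.2 km; Σ(ρt)_1 = 89.87636; Σ(ρt)_2 = 68.1408 (in km·g/cm³).
e = (31.88 − 25.2) − (89.87636 − 68.1408) / 3.361 = 0.213 km.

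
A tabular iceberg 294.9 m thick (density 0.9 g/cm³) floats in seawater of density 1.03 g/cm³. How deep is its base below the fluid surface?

258 m

Draft d = t ρ_obj/ρ_fluid = 294.9 m × 0.9/1.03 = 258 m.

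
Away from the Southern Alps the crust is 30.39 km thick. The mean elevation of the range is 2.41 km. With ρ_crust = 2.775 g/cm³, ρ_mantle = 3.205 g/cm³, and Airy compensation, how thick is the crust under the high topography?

48.4 km

Root depth r = h ρ_c / (ρ_m − ρ_c) = 2.41 km × 2.775 / 0.43 = 15.55 km.
Total thickness = T + h + r = 30.39 km + 2.41 km + 15.55 km = 48.4 km.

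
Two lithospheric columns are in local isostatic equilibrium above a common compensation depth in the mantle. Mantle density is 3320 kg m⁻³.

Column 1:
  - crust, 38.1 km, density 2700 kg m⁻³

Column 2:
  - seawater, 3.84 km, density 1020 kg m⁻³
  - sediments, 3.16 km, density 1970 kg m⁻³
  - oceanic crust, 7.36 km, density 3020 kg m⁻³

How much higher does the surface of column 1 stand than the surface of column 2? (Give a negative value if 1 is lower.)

2.5 km

For any compensation level in the mantle, the mantle terms cancel and isostasy reduces to e = (Σt_1 − Σt_2) − (Σ(ρt)_1 − Σ(ρt)_2) / ρ_m.
Σt_1 = 38.1 km; Σt_2 = 14.36 km; Σ(ρt)_1 = 102870; Σ(ρt)_2 = 32369.2 (in km·kg m⁻³).
e = (38.1 − 14.36) − (102870 − 32369.2) / 3320 = 2.5 km.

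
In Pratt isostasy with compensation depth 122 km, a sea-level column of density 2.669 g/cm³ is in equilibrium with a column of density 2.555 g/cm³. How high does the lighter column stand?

ρ_ref D = ρ (D + h) → h = D (ρ_ref − ρ)/ρ.
h = 122 km × (2.669 − 2.555)/2.555 = 5.44 km.

5.44 km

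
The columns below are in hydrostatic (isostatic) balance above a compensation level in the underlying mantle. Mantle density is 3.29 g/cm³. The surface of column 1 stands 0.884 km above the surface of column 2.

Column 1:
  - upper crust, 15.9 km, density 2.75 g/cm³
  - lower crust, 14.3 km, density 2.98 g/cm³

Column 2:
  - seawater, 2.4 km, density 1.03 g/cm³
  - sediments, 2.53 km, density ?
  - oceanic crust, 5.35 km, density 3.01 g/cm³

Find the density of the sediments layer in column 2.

2.03 g/cm³

Take the compensation level at the base of the deeper column (depth z_c below the surface of column 1) and equate Σ ρ_i t_i down to z_c; mantle fills any gap and the z_c terms cancel.
Column 1: 15.9×2.75 + 14.3×2.98 + (z_c − 30.2)×3.29
Column 2: 0.884×0 + 2.4×1.03 + 2.53×ρ + 5.35×3.01 + (z_c − 0.884 − 10.28)×3.29
The z_c×3.29 term appears on both sides and cancels. Collect the known terms of each column as K = Σ(ρt)_known − 3.29 × (depth of known layers): K_1 = 86.339 − 3.29×30.2 = −13.019; K_2 = 18.5755 − 3.29×(0.884 + 10.28) = −18.15406.
Balance: K_1 = K_2 + 2.53×ρ, so ρ = (K_1 − K_2)/2.53 = 5.13506/2.53 = 2.03 g/cm³.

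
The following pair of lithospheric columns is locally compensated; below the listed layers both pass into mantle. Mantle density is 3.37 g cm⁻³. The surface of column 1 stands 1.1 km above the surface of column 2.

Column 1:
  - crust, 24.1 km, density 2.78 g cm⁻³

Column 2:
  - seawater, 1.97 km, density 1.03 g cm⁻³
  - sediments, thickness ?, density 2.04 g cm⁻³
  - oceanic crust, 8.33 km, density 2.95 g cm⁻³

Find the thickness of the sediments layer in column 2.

Take the compensation level at the base of the deeper column (depth z_c below the surface of column 1) and equate Σ ρ_i t_i down to z_c; mantle fills any gap and the z_c terms cancel.
Column 1: 24.1×2.78 + (z_c − 24.1)×3.37
Column 2: 1.1×0 + 1.97×1.03 + x×2.04 + 8.33×2.95 + (z_c − 1.1 − 10.3 − x)×3.37
The z_c×3.37 term appears on both sides and cancels. Collect the known terms of each column as K = Σ(ρt)_known − 3.37 × (depth of known layers): K_1 = 66.998 − 3.37×24.1 = −14.219; K_2 = 26.6026 − 3.37×(1.1 + 10.3) = −11.8154.
Balance: K_1 = K_2 − x×(3.37 − 2.04), so x = (K_2 − K_1)/(3.37 − 2.04) = 2.4036/1.33 = 1.81 km.

1.81 km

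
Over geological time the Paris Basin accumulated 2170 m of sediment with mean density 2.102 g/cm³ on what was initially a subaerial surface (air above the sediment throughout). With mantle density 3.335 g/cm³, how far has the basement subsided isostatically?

Subaerial load: s = t ρ_sed / ρ_m = 2170 m × 2.102/3.335 = 1370 m.

1370 m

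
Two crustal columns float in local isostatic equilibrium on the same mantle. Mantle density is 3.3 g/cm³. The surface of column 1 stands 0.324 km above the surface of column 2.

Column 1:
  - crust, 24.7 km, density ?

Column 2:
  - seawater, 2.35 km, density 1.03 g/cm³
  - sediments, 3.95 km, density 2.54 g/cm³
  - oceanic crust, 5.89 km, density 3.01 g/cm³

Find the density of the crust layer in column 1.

2.85 g/cm³

Take the compensation level at the base of the deeper column (depth z_c below the surface of column 1) and equate Σ ρ_i t_i down to z_c; mantle fills any gap and the z_c terms cancel.
Column 1: 24.7×ρ + (z_c − 24.7)×3.3
Column 2: 0.324×0 + 2.35×1.03 + 3.95×2.54 + 5.89×3.01 + (z_c − 0.324 − 12.19)×3.3
The z_c×3.3 term appears on both sides and cancels. Collect the known terms of each column as K = Σ(ρt)_known − 3.3 × (depth of known layers): K_1 = 0 − 3.3×24.7 = −81.51; K_2 = 30.1824 − 3.3×(0.324 + 12.19) = −11.1138.
Balance: K_1 + 24.7×ρ = K_2, so ρ = (K_2 − K_1)/24.7 = 70.3962/24.7 = 2.85 g/cm³.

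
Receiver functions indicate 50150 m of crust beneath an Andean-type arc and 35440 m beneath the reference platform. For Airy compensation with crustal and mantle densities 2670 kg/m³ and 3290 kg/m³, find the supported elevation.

2770 m

Excess crust Δ = 50150 m − 35440 m = 14710 m, split between elevation h and root r with h + r = Δ.
Airy balance ρ_c h = (ρ_m − ρ_c) r gives r = h ρ_c/(ρ_m − ρ_c), so h (1 + ρ_c/(ρ_m − ρ_c)) = Δ, i.e. h = Δ (ρ_m − ρ_c)/ρ_m.
h = 14710 m × 620/3290 = 2770 m.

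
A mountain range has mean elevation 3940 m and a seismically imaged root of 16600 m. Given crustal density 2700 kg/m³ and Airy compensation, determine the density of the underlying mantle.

3340 kg/m³

Airy balance: ρ_c h = (ρ_m − ρ_c) r → ρ_m = ρ_c (1 + h/r).
ρ_m = 2700 × (1 + 3940 m/16600 m) = 3340 kg/m³.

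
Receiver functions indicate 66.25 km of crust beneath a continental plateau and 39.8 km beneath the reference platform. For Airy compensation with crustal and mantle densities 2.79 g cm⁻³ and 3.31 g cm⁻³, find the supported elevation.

Excess crust Δ = 66.25 km − 39.8 km = 26.45 km, split between elevation h and root r with h + r = Δ.
Airy balance ρ_c h = (ρ_m − ρ_c) r gives r = h ρ_c/(ρ_m − ρ_c), so h (1 + ρ_c/(ρ_m − ρ_c)) = Δ, i.e. h = Δ (ρ_m − ρ_c)/ρ_m.
h = 26.45 km × 0.52/3.31 = 4.16 km.

4.16 km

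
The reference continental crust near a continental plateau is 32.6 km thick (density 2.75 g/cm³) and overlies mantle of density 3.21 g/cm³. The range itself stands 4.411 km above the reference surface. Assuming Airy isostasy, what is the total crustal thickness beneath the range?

Root depth r = h ρ_c / (ρ_m − ρ_c) = 4.411 km × 2.75 / 0.46 = 26.37 km.
Total thickness = T + h + r = 32.6 km + 4.411 km + 26.37 km = 63.4 km.

63.4 km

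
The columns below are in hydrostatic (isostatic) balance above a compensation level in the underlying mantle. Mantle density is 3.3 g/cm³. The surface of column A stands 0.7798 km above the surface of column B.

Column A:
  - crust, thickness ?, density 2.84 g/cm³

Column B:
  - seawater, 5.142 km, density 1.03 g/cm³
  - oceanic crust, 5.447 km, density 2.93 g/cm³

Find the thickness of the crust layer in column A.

35.4 km

Take the compensation level at the base of the deeper column (depth z_c below the surface of column A) and equate Σ ρ_i t_i down to z_c; mantle fills any gap and the z_c terms cancel.
Column A: x×2.84 + (z_c − 0 − x)×3.3
Column B: 0.7798×0 + 5.142×1.03 + 5.447×2.93 + (z_c − 0.7798 − 10.589)×3.3
The z_c×3.3 term appears on both sides and cancels. Collect the known terms of each column as K = Σ(ρt)_known − 3.3 × (depth of known layers): K_A = 0 − 3.3×0 = 0; K_B = 21.25597 − 3.3×(0.7798 + 10.589) = −16.26107.
Balance: K_A − x×(3.3 − 2.84) = K_B, so x = (K_A − K_B)/(3.3 − 2.84) = 16.2611/0.46 = 35.4 km.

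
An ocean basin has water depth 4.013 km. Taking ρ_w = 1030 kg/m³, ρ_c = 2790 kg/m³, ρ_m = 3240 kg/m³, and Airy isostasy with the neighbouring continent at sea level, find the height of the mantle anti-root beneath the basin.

In Airy isostatic equilibrium: replacing crust with seawater at the top is compensated by replacing crust with mantle at the base: d (ρ_c − ρ_w) = a (ρ_m − ρ_c).
a = d (ρ_c − ρ_w)/(ρ_m − ρ_c) = 4.013 km × 1760/450 = 15.7 km.

15.7 km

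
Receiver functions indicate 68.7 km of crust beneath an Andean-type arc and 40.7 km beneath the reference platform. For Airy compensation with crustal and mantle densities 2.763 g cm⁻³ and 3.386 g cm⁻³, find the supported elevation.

5.15 km

Excess crust Δ = 68.7 km − 40.7 km = 28 km, split between elevation h and root r with h + r = Δ.
Airy balance ρ_c h = (ρ_m − ρ_c) r gives r = h ρ_c/(ρ_m − ρ_c), so h (1 + ρ_c/(ρ_m − ρ_c)) = Δ, i.e. h = Δ (ρ_m − ρ_c)/ρ_m.
h = 28 km × 0.623/3.386 = 5.15 km.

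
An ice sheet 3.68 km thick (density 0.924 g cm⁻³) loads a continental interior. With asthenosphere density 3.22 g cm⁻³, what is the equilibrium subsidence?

1.06 km

Equating mass per unit area of the two columns: the ice load ρ_ice t is balanced by mantle displaced below, ρ_m s.
s = t ρ_ice / ρ_m = 3.68 km × 0.924/3.22 = 1.06 km.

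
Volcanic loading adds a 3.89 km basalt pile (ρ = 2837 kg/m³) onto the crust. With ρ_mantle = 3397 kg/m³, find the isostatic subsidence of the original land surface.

Subaerial loading: s = t ρ_load / ρ_m.
s = 3.89 km × 2837/3397 = 3.25 km.

3.25 km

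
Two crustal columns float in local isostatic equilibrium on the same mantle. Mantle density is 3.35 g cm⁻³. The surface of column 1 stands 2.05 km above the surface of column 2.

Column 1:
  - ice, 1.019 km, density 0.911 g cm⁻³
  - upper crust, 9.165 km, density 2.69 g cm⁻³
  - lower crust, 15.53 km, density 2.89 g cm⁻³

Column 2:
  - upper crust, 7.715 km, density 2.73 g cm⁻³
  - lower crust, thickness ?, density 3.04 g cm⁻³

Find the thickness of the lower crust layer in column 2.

13 km

Take the compensation level at the base of the deeper column (depth z_c below the surface of column 1) and equate Σ ρ_i t_i down to z_c; mantle fills any gap and the z_c terms cancel.
Column 1: 1.019×0.911 + 9.165×2.69 + 15.53×2.89 + (z_c − 25.714)×3.35
Column 2: 2.05×0 + 7.715×2.73 + x×3.04 + (z_c − 2.05 − 7.715 − x)×3.35
The z_c×3.35 term appears on both sides and cancels. Collect the known terms of each column as K = Σ(ρt)_known − 3.35 × (depth of known layers): K_1 = 70.463859 − 3.35×25.714 = −15.678041; K_2 = 21.06195 − 3.35×(2.05 + 7.715) = −11.6508.
Balance: K_1 = K_2 − x×(3.35 − 3.04), so x = (K_2 − K_1)/(3.35 − 3.04) = 4.02724/0.31 = 13 km.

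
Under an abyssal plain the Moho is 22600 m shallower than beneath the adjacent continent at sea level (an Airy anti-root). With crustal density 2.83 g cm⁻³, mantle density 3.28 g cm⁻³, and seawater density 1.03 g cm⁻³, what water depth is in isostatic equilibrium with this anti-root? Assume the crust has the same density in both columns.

5650 m

Replacing a thickness d of crust by seawater at the top must be balanced by replacing crust with mantle at the base: d (ρ_c − ρ_w) = a (ρ_m − ρ_c).
d = a (ρ_m − ρ_c)/(ρ_c − ρ_w) = 22600 m × 0.45/1.8 = 5650 m.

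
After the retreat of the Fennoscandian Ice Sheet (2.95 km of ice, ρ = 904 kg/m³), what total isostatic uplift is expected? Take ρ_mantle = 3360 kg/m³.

0.794 km

Removing the load lets mantle flow back in; uplift u satisfies ρ_ice t = ρ_m u.
u = t ρ_ice/ρ_m = 2.95 km × 904/3360 = 0.794 km.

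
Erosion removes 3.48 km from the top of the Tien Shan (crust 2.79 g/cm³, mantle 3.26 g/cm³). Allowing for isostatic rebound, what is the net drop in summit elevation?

Rebound u = e ρ_c/ρ_m = 3.48 km × 2.79/3.26 = 2.978 km.
Net surface drop = e − u = 3.48 km − 2.978 km = e (ρ_m − ρ_c)/ρ_m = 0.502 km.

0.502 km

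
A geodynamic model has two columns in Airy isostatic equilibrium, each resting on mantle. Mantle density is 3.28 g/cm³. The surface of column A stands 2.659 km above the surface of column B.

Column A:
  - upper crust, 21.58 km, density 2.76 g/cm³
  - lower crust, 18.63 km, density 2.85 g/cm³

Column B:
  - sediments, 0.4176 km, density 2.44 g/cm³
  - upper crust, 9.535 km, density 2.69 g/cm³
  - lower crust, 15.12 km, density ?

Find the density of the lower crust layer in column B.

2.98 g/cm³

Take the compensation level at the base of the deeper column (depth z_c below the surface of column A) and equate Σ ρ_i t_i down to z_c; mantle fills any gap and the z_c terms cancel.
Column A: 21.58×2.76 + 18.63×2.85 + (z_c − 40.21)×3.28
Column B: 2.659×0 + 0.4176×2.44 + 9.535×2.69 + 15.12×ρ + (z_c − 2.659 − 25.0726)×3.28
The z_c×3.28 term appears on both sides and cancels. Collect the known terms of each column as K = Σ(ρt)_known − 3.28 × (depth of known layers): K_A = 112.6563 − 3.28×40.21 = −19.2325; K_B = 26.668094 − 3.28×(2.659 + 25.0726) = −64.291554.
Balance: K_A = K_B + 15.12×ρ, so ρ = (K_A − K_B)/15.12 = 45.0591/15.12 = 2.98 g/cm³.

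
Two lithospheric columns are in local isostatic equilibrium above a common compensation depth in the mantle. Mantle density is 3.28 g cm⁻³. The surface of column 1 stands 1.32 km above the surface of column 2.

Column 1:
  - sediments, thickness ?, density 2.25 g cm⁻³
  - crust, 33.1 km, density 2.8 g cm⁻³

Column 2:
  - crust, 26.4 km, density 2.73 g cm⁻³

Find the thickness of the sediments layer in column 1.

2.88 km

Take the compensation level at the base of the deeper column (depth z_c below the surface of column 1) and equate Σ ρ_i t_i down to z_c; mantle fills any gap and the z_c terms cancel.
Column 1: x×2.25 + 33.1×2.8 + (z_c − 33.1 − x)×3.28
Column 2: 1.32×0 + 26.4×2.73 + (z_c − 1.32 − 26.4)×3.28
The z_c×3.28 term appears on both sides and cancels. Collect the known terms of each column as K = Σ(ρt)_known − 3.28 × (depth of known layers): K_1 = 92.68 − 3.28×33.1 = −15.888; K_2 = 72.072 − 3.28×(1.32 + 26.4) = −18.8496.
Balance: K_1 − x×(3.28 − 2.25) = K_2, so x = (K_1 − K_2)/(3.28 − 2.25) = 2.9616/1.03 = 2.88 km.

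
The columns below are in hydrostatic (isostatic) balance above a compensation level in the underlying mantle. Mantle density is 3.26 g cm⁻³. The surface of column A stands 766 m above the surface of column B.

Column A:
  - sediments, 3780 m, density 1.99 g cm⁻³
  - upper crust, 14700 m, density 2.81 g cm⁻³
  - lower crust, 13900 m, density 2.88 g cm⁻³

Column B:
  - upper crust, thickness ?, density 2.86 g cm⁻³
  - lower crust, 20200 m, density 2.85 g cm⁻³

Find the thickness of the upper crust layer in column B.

Take the compensation level at the base of the deeper column (depth z_c below the surface of column A) and equate Σ ρ_i t_i down to z_c; mantle fills any gap and the z_c terms cancel.
Column A: 3780×1.99 + 14700×2.81 + 13900×2.88 + (z_c − 32380)×3.26
Column B: 766×0 + x×2.86 + 20200×2.85 + (z_c − 766 − 20200 − x)×3.26
The z_c×3.26 term appears on both sides and cancels. Collect the known terms of each column as K = Σ(ρt)_known − 3.26 × (depth of known layers): K_A = 88861.2 − 3.26×32380 = −16697.6; K_B = 57570 − 3.26×(766 + 20200) = −10779.16.
Balance: K_A = K_B − x×(3.26 − 2.86), so x = (K_B − K_A)/(3.26 − 2.86) = 5918.44/0.4 = 14800 m.

14800 m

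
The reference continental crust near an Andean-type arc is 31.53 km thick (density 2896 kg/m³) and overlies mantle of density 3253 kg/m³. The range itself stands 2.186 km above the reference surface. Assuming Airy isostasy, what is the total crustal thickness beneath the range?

51.4 km

Root depth r = h ρ_c / (ρ_m − ρ_c) = 2.186 km × 2896 / 357 = 17.73 km.
Total thickness = T + h + r = 31.53 km + 2.186 km + 17.73 km = 51.4 km.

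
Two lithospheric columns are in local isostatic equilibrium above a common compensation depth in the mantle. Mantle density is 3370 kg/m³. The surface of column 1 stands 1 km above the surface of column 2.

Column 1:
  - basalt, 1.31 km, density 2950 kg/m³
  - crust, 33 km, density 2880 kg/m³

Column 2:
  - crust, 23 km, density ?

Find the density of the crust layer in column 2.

2790 kg/m³

Take the compensation level at the base of the deeper column (depth z_c below the surface of column 1) and equate Σ ρ_i t_i down to z_c; mantle fills any gap and the z_c terms cancel.
Column 1: 1.31×2950 + 33×2880 + (z_c − 34.31)×3370
Column 2: 1×0 + 23×ρ + (z_c − 1 − 23)×3370
The z_c×3370 term appears on both sides and cancels. Collect the known terms of each column as K = Σ(ρt)_known − 3370 × (depth of known layers): K_1 = 98904.5 − 3370×34.31 = −16720.2; K_2 = 0 − 3370×(1 + 23) = −80880.
Balance: K_1 = K_2 + 23×ρ, so ρ = (K_1 − K_2)/23 = 64159.8/23 = 2790 kg/m³.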